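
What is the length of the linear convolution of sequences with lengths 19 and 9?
Linear/full convolution length: m + n - 1 = 19 + 9 - 1 = 27

27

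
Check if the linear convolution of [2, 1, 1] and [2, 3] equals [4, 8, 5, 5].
Recompute linear convolution of [2, 1, 1] and [2, 3]: y[0] = 2×2 = 4; y[1] = 2×3 + 1×2 = 8; y[2] = 1×3 + 1×2 = 5; y[3] = 1×3 = 3 → [4, 8, 5, 3]. Compare to given [4, 8, 5, 5]: they differ at index 3: given 5, correct 3, so answer: No

No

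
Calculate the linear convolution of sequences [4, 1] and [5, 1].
y[0] = 4×5 = 20; y[1] = 4×1 + 1×5 = 9; y[2] = 1×1 = 1

[20, 9, 1]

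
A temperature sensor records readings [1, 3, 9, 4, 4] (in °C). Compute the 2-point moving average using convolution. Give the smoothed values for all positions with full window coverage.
2-point moving average kernel = [1, 1]. Apply in 'valid' mode (full window coverage): avg[0] = (1 + 3) / 2 = 2.0; avg[1] = (3 + 9) / 2 = 6.0; avg[2] = (9 + 4) / 2 = 6.5; avg[3] = (4 + 4) / 2 = 4.0. Smoothed values: [2.0, 6.0, 6.5, 4.0]

[2.0, 6.0, 6.5, 4.0]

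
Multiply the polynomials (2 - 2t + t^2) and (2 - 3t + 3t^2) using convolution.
Ascending coefficients: a = [2, -2, 1], b = [2, -3, 3]. c[0] = 2×2 = 4; c[1] = 2×-3 + -2×2 = -10; c[2] = 2×3 + -2×-3 + 1×2 = 14; c[3] = -2×3 + 1×-3 = -9; c[4] = 1×3 = 3. Result coefficients: [4, -10, 14, -9, 3] → 4 - 10t + 14t^2 - 9t^3 + 3t^4

4 - 10t + 14t^2 - 9t^3 + 3t^4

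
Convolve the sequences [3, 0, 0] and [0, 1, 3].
y[0] = 3×0 = 0; y[1] = 3×1 + 0×0 = 3; y[2] = 3×3 + 0×1 + 0×0 = 9; y[3] = 0×3 + 0×1 = 0; y[4] = 0×3 = 0

[0, 3, 9, 0, 0]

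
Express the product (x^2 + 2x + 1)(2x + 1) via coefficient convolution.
Ascending coefficients: a = [1, 2, 1], b = [1, 2]. c[0] = 1×1 = 1; c[1] = 1×2 + 2×1 = 4; c[2] = 2×2 + 1×1 = 5; c[3] = 1×2 = 2. Result coefficients: [1, 4, 5, 2] → 2x^3 + 5x^2 + 4x + 1

2x^3 + 5x^2 + 4x + 1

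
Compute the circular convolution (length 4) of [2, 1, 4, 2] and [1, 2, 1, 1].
Use y[k] = Σ_j s[j]·t[(k-j) mod 4]. y[0] = 2×1 + 1×1 + 4×1 + 2×2 = 11; y[1] = 2×2 + 1×1 + 4×1 + 2×1 = 11; y[2] = 2×1 + 1×2 + 4×1 + 2×1 = 10; y[3] = 2×1 + 1×1 + 4×2 + 2×1 = 13. Result: [11, 11, 10, 13]

[11, 11, 10, 13]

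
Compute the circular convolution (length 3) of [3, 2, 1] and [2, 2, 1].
Use y[k] = Σ_j f[j]·g[(k-j) mod 3]. y[0] = 3×2 + 2×1 + 1×2 = 10; y[1] = 3×2 + 2×2 + 1×1 = 11; y[2] = 3×1 + 2×2 + 1×2 = 9. Result: [10, 11, 9]

[10, 11, 9]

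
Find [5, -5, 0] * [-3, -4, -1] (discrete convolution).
y[0] = 5×-3 = -15; y[1] = 5×-4 + -5×-3 = -5; y[2] = 5×-1 + -5×-4 + 0×-3 = 15; y[3] = -5×-1 + 0×-4 = 5; y[4] = 0×-1 = 0

[-15, -5, 15, 5, 0]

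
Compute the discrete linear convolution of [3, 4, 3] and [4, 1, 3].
y[0] = 3×4 = 12; y[1] = 3×1 + 4×4 = 19; y[2] = 3×3 + 4×1 + 3×4 = 25; y[3] = 4×3 + 3×1 = 15; y[4] = 3×3 = 9

[12, 19, 25, 15, 9]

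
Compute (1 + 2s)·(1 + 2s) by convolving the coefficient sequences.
Ascending coefficients: a = [1, 2], b = [1, 2]. c[0] = 1×1 = 1; c[1] = 1×2 + 2×1 = 4; c[2] = 2×2 = 4. Result coefficients: [1, 4, 4] → 1 + 4s + 4s^2

1 + 4s + 4s^2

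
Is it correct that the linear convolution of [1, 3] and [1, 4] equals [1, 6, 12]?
Recompute linear convolution of [1, 3] and [1, 4]: y[0] = 1×1 = 1; y[1] = 1×4 + 3×1 = 7; y[2] = 3×4 = 12 → [1, 7, 12]. Compare to given [1, 6, 12]: they differ at index 1: given 6, correct 7, so answer: No

No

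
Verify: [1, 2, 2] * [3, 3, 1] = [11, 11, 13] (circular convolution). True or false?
Recompute circular convolution of [1, 2, 2] and [3, 3, 1]: y[0] = 1×3 + 2×1 + 2×3 = 11; y[1] = 1×3 + 2×3 + 2×1 = 11; y[2] = 1×1 + 2×3 + 2×3 = 13 → [11, 11, 13]. Given [11, 11, 13] matches, so answer: Yes

Yes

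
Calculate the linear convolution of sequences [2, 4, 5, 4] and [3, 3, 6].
y[0] = 2×3 = 6; y[1] = 2×3 + 4×3 = 18; y[2] = 2×6 + 4×3 + 5×3 = 39; y[3] = 4×6 + 5×3 + 4×3 = 51; y[4] = 5×6 + 4×3 = 42; y[5] = 4×6 = 24

[6, 18, 39, 51, 42, 24]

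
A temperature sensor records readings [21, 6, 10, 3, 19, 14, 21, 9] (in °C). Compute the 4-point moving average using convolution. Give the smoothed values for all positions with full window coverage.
4-point moving average kernel = [1, 1, 1, 1]. Apply in 'valid' mode (full window coverage): avg[0] = (21 + 6 + 10 + 3) / 4 = 10.0; avg[1] = (6 + 10 + 3 + 19) / 4 = 9.5; avg[2] = (10 + 3 + 19 + 14) / 4 = 11.5; avg[3] = (3 + 19 + 14 + 21) / 4 = 14.25; avg[4] = (19 + 14 + 21 + 9) / 4 = 15.75. Smoothed values: [10.0, 9.5, 11.5, 14.25, 15.75]

[10.0, 9.5, 11.5, 14.25, 15.75]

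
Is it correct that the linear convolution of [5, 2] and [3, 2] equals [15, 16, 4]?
Recompute linear convolution of [5, 2] and [3, 2]: y[0] = 5×3 = 15; y[1] = 5×2 + 2×3 = 16; y[2] = 2×2 = 4 → [15, 16, 4]. Given [15, 16, 4] matches, so answer: Yes

Yes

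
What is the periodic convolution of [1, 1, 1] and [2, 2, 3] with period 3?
Use y[k] = Σ_j u[j]·v[(k-j) mod 3]. y[0] = 1×2 + 1×3 + 1×2 = 7; y[1] = 1×2 + 1×2 + 1×3 = 7; y[2] = 1×3 + 1×2 + 1×2 = 7. Result: [7, 7, 7]

[7, 7, 7]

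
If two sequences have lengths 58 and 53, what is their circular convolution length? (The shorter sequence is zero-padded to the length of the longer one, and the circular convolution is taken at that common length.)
Circular convolution (zero-padding the shorter input) has length max(m, n) = max(58, 53) = 58

58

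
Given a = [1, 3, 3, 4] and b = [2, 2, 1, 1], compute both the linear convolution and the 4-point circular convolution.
Linear: y_lin[0] = 1×2 = 2; y_lin[1] = 1×2 + 3×2 = 8; y_lin[2] = 1×1 + 3×2 + 3×2 = 13; y_lin[3] = 1×1 + 3×1 + 3×2 + 4×2 = 18; y_lin[4] = 3×1 + 3×1 + 4×2 = 14; y_lin[5] = 3×1 + 4×1 = 7; y_lin[6] = 4×1 = 4 → [2, 8, 13, 18, 14, 7, 4]. Circular (length 4): y[0] = 1×2 + 3×1 + 3×1 + 4×2 = 16; y[1] = 1×2 + 3×2 + 3×1 + 4×1 = 15; y[2] = 1×1 + 3×2 + 3×2 + 4×1 = 17; y[3] = 1×1 + 3×1 + 3×2 + 4×2 = 18 → [16, 15, 17, 18]

Linear: [2, 8, 13, 18, 14, 7, 4], Circular: [16, 15, 17, 18]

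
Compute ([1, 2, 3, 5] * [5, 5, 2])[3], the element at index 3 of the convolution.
Use y[k] = Σ_i a[i]·b[k-i] at k=3. y[3] = 2×2 + 3×5 + 5×5 = 44

44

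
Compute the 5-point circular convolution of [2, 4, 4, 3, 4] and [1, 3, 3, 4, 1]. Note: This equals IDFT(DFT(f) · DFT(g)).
Either evaluate y[k] = Σ_j f[j]·g[(k-j) mod 5] directly, or use IDFT(DFT(f) · DFT(g)). y[0] = 2×1 + 4×1 + 4×4 + 3×3 + 4×3 = 43; y[1] = 2×3 + 4×1 + 4×1 + 3×4 + 4×3 = 38; y[2] = 2×3 + 4×3 + 4×1 + 3×1 + 4×4 = 41; y[3] = 2×4 + 4×3 + 4×3 + 3×1 + 4×1 = 39; y[4] = 2×1 + 4×4 + 4×3 + 3×3 + 4×1 = 43. Result: [43, 38, 41, 39, 43]

[43, 38, 41, 39, 43]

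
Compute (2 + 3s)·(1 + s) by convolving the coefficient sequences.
Ascending coefficients: a = [2, 3], b = [1, 1]. c[0] = 2×1 = 2; c[1] = 2×1 + 3×1 = 5; c[2] = 3×1 = 3. Result coefficients: [2, 5, 3] → 2 + 5s + 3s^2

2 + 5s + 3s^2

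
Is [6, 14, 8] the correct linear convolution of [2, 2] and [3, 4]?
Recompute linear convolution of [2, 2] and [3, 4]: y[0] = 2×3 = 6; y[1] = 2×4 + 2×3 = 14; y[2] = 2×4 = 8 → [6, 14, 8]. Given [6, 14, 8] matches, so answer: Yes

Yes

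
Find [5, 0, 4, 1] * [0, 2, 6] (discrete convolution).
y[0] = 5×0 = 0; y[1] = 5×2 + 0×0 = 10; y[2] = 5×6 + 0×2 + 4×0 = 30; y[3] = 0×6 + 4×2 + 1×0 = 8; y[4] = 4×6 + 1×2 = 26; y[5] = 1×6 = 6

[0, 10, 30, 8, 26, 6]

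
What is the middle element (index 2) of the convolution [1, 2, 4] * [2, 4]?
Use y[k] = Σ_i a[i]·b[k-i] at k=2. y[2] = 2×4 + 4×2 = 16

16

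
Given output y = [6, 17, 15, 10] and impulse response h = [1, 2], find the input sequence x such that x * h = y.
Deconvolve y=[6, 17, 15, 10] by h=[1, 2]. Since h[0]=1, solve forward: x[0] = y[0] / 1 = 6; x[1] = (y[1] - 6×2) / 1 = 5; x[2] = (y[2] - 5×2) / 1 = 5. So x = [6, 5, 5]. Check by forward convolution: y[0] = 6×1 = 6; y[1] = 6×2 + 5×1 = 17; y[2] = 5×2 + 5×1 = 15; y[3] = 5×2 = 10

[6, 5, 5]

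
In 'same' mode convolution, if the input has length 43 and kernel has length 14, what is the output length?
'Same' mode returns an output with the same length as the input: 43

43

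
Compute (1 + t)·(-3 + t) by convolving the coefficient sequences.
Ascending coefficients: a = [1, 1], b = [-3, 1]. c[0] = 1×-3 = -3; c[1] = 1×1 + 1×-3 = -2; c[2] = 1×1 = 1. Result coefficients: [-3, -2, 1] → -3 - 2t + t^2

-3 - 2t + t^2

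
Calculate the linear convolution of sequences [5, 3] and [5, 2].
y[0] = 5×5 = 25; y[1] = 5×2 + 3×5 = 25; y[2] = 3×2 = 6

[25, 25, 6]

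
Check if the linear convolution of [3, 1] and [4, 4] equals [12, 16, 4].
Recompute linear convolution of [3, 1] and [4, 4]: y[0] = 3×4 = 12; y[1] = 3×4 + 1×4 = 16; y[2] = 1×4 = 4 → [12, 16, 4]. Given [12, 16, 4] matches, so answer: Yes

Yes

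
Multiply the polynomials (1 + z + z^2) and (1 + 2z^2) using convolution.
Ascending coefficients: a = [1, 1, 1], b = [1, 0, 2]. c[0] = 1×1 = 1; c[1] = 1×0 + 1×1 = 1; c[2] = 1×2 + 1×0 + 1×1 = 3; c[3] = 1×2 + 1×0 = 2; c[4] = 1×2 = 2. Result coefficients: [1, 1, 3, 2, 2] → 1 + z + 3z^2 + 2z^3 + 2z^4

1 + z + 3z^2 + 2z^3 + 2z^4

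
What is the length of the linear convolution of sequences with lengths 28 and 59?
Linear/full convolution length: m + n - 1 = 28 + 59 - 1 = 86

86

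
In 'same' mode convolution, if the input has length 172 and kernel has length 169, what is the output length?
'Same' mode returns an output with the same length as the input: 172

172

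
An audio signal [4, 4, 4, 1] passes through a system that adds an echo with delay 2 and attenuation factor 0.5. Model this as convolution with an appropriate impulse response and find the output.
Direct-path + delayed-attenuated-path model → impulse response h = [1, 0, 0.5] (1 at lag 0, 0.5 at lag 2). Output y[n] = x[n] + 0.5·x[n - 2] (with x[n] = 0 outside 0..3): y[0] = 4 + 0.5×0 = 4; y[1] = 4 + 0.5×0 = 4; y[2] = 4 + 0.5×4 = 6.0; y[3] = 1 + 0.5×4 = 3.0; y[4] = 0 + 0.5×4 = 2.0; y[5] = 0 + 0.5×1 = 0.5. So y = [4, 4, 6.0, 3.0, 2.0, 0.5]

[4, 4, 6.0, 3.0, 2.0, 0.5]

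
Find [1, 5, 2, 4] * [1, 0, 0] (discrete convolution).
y[0] = 1×1 = 1; y[1] = 1×0 + 5×1 = 5; y[2] = 1×0 + 5×0 + 2×1 = 2; y[3] = 5×0 + 2×0 + 4×1 = 4; y[4] = 2×0 + 4×0 = 0; y[5] = 4×0 = 0

[1, 5, 2, 4, 0, 0]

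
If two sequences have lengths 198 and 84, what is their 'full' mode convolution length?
Linear/full convolution length: m + n - 1 = 198 + 84 - 1 = 281

281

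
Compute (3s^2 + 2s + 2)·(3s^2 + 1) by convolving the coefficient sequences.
Ascending coefficients: a = [2, 2, 3], b = [1, 0, 3]. c[0] = 2×1 = 2; c[1] = 2×0 + 2×1 = 2; c[2] = 2×3 + 2×0 + 3×1 = 9; c[3] = 2×3 + 3×0 = 6; c[4] = 3×3 = 9. Result coefficients: [2, 2, 9, 6, 9] → 9s^4 + 6s^3 + 9s^2 + 2s + 2

9s^4 + 6s^3 + 9s^2 + 2s + 2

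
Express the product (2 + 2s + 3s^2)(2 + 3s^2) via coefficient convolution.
Ascending coefficients: a = [2, 2, 3], b = [2, 0, 3]. c[0] = 2×2 = 4; c[1] = 2×0 + 2×2 = 4; c[2] = 2×3 + 2×0 + 3×2 = 12; c[3] = 2×3 + 3×0 = 6; c[4] = 3×3 = 9. Result coefficients: [4, 4, 12, 6, 9] → 4 + 4s + 12s^2 + 6s^3 + 9s^4

4 + 4s + 12s^2 + 6s^3 + 9s^4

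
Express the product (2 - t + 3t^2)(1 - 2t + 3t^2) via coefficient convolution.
Ascending coefficients: a = [2, -1, 3], b = [1, -2, 3]. c[0] = 2×1 = 2; c[1] = 2×-2 + -1×1 = -5; c[2] = 2×3 + -1×-2 + 3×1 = 11; c[3] = -1×3 + 3×-2 = -9; c[4] = 3×3 = 9. Result coefficients: [2, -5, 11, -9, 9] → 2 - 5t + 11t^2 - 9t^3 + 9t^4

2 - 5t + 11t^2 - 9t^3 + 9t^4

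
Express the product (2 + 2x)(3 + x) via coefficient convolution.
Ascending coefficients: a = [2, 2], b = [3, 1]. c[0] = 2×3 = 6; c[1] = 2×1 + 2×3 = 8; c[2] = 2×1 = 2. Result coefficients: [6, 8, 2] → 6 + 8x + 2x^2

6 + 8x + 2x^2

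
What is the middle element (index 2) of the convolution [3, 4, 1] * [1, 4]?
Use y[k] = Σ_i a[i]·b[k-i] at k=2. y[2] = 4×4 + 1×1 = 17

17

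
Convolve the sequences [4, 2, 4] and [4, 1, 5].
y[0] = 4×4 = 16; y[1] = 4×1 + 2×4 = 12; y[2] = 4×5 + 2×1 + 4×4 = 38; y[3] = 2×5 + 4×1 = 14; y[4] = 4×5 = 20

[16, 12, 38, 14, 20]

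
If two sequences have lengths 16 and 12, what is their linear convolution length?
Linear/full convolution length: m + n - 1 = 16 + 12 - 1 = 27

27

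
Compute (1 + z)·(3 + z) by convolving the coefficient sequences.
Ascending coefficients: a = [1, 1], b = [3, 1]. c[0] = 1×3 = 3; c[1] = 1×1 + 1×3 = 4; c[2] = 1×1 = 1. Result coefficients: [3, 4, 1] → 3 + 4z + z^2

3 + 4z + z^2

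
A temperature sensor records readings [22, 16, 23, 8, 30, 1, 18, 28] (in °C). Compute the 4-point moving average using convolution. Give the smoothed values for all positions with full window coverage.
4-point moving average kernel = [1, 1, 1, 1]. Apply in 'valid' mode (full window coverage): avg[0] = (22 + 16 + 23 + 8) / 4 = 17.25; avg[1] = (16 + 23 + 8 + 30) / 4 = 19.25; avg[2] = (23 + 8 + 30 + 1) / 4 = 15.5; avg[3] = (8 + 30 + 1 + 18) / 4 = 14.25; avg[4] = (30 + 1 + 18 + 28) / 4 = 19.25. Smoothed values: [17.25, 19.25, 15.5, 14.25, 19.25]

[17.25, 19.25, 15.5, 14.25, 19.25]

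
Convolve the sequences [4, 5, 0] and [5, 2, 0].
y[0] = 4×5 = 20; y[1] = 4×2 + 5×5 = 33; y[2] = 4×0 + 5×2 + 0×5 = 10; y[3] = 5×0 + 0×2 = 0; y[4] = 0×0 = 0

[20, 33, 10, 0, 0]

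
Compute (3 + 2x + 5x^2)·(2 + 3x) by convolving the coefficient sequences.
Ascending coefficients: a = [3, 2, 5], b = [2, 3]. c[0] = 3×2 = 6; c[1] = 3×3 + 2×2 = 13; c[2] = 2×3 + 5×2 = 16; c[3] = 5×3 = 15. Result coefficients: [6, 13, 16, 15] → 6 + 13x + 16x^2 + 15x^3

6 + 13x + 16x^2 + 15x^3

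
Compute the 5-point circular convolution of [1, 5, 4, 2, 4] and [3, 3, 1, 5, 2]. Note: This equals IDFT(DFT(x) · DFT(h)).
Either evaluate y[k] = Σ_j x[j]·h[(k-j) mod 5] directly, or use IDFT(DFT(x) · DFT(h)). y[0] = 1×3 + 5×2 + 4×5 + 2×1 + 4×3 = 47; y[1] = 1×3 + 5×3 + 4×2 + 2×5 + 4×1 = 40; y[2] = 1×1 + 5×3 + 4×3 + 2×2 + 4×5 = 52; y[3] = 1×5 + 5×1 + 4×3 + 2×3 + 4×2 = 36; y[4] = 1×2 + 5×5 + 4×1 + 2×3 + 4×3 = 49. Result: [47, 40, 52, 36, 49]

[47, 40, 52, 36, 49]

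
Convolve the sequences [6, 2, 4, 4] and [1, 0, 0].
y[0] = 6×1 = 6; y[1] = 6×0 + 2×1 = 2; y[2] = 6×0 + 2×0 + 4×1 = 4; y[3] = 2×0 + 4×0 + 4×1 = 4; y[4] = 4×0 + 4×0 = 0; y[5] = 4×0 = 0

[6, 2, 4, 4, 0, 0]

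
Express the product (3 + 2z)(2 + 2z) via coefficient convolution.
Ascending coefficients: a = [3, 2], b = [2, 2]. c[0] = 3×2 = 6; c[1] = 3×2 + 2×2 = 10; c[2] = 2×2 = 4. Result coefficients: [6, 10, 4] → 6 + 10z + 4z^2

6 + 10z + 4z^2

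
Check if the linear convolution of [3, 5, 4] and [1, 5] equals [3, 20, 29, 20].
Recompute linear convolution of [3, 5, 4] and [1, 5]: y[0] = 3×1 = 3; y[1] = 3×5 + 5×1 = 20; y[2] = 5×5 + 4×1 = 29; y[3] = 4×5 = 20 → [3, 20, 29, 20]. Given [3, 20, 29, 20] matches, so answer: Yes

Yes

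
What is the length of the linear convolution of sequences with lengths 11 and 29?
Linear/full convolution length: m + n - 1 = 11 + 29 - 1 = 39

39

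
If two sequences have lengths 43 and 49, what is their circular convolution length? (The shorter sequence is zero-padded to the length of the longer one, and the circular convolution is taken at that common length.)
Circular convolution (zero-padding the shorter input) has length max(m, n) = max(43, 49) = 49

49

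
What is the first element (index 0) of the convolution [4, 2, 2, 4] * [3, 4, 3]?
Use y[k] = Σ_i a[i]·b[k-i] at k=0. y[0] = 4×3 = 12

12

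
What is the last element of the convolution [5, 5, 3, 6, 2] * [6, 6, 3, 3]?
Use y[k] = Σ_i a[i]·b[k-i] at k=7. y[7] = 2×3 = 6

6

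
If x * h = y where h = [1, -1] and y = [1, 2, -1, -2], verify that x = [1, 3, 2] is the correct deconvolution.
Forward-compute [1, 3, 2] * [1, -1]: y[0] = 1×1 = 1; y[1] = 1×-1 + 3×1 = 2; y[2] = 3×-1 + 2×1 = -1; y[3] = 2×-1 = -2 → [1, 2, -1, -2]. Matches given y = [1, 2, -1, -2], so verified.

Verified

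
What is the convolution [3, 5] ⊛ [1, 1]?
y[0] = 3×1 = 3; y[1] = 3×1 + 5×1 = 8; y[2] = 5×1 = 5

[3, 8, 5]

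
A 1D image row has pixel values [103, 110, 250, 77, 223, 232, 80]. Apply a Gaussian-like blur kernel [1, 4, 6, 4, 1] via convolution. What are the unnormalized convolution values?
Convolve image row [103, 110, 250, 77, 223, 232, 80] with kernel [1, 4, 6, 4, 1]: y[0] = 103×1 = 103; y[1] = 103×4 + 110×1 = 522; y[2] = 103×6 + 110×4 + 250×1 = 1308; y[3] = 103×4 + 110×6 + 250×4 + 77×1 = 2149; y[4] = 103×1 + 110×4 + 250×6 + 77×4 + 223×1 = 2574; y[5] = 110×1 + 250×4 + 77×6 + 223×4 + 232×1 = 2696; y[6] = 250×1 + 77×4 + 223×6 + 232×4 + 80×1 = 2904; y[7] = 77×1 + 223×4 + 232×6 + 80×4 = 2681; y[8] = 223×1 + 232×4 + 80×6 = 1631; y[9] = 232×1 + 80×4 = 552; y[10] = 80×1 = 80 → [103, 522, 1308, 2149, 2574, 2696, 2904, 2681, 1631, 552, 80]. Normalization factor = sum(kernel) = 16.

[103, 522, 1308, 2149, 2574, 2696, 2904, 2681, 1631, 552, 80]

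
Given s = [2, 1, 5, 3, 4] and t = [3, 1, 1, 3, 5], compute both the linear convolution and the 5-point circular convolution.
Linear: y_lin[0] = 2×3 = 6; y_lin[1] = 2×1 + 1×3 = 5; y_lin[2] = 2×1 + 1×1 + 5×3 = 18; y_lin[3] = 2×3 + 1×1 + 5×1 + 3×3 = 21; y_lin[4] = 2×5 + 1×3 + 5×1 + 3×1 + 4×3 = 33; y_lin[5] = 1×5 + 5×3 + 3×1 + 4×1 = 27; y_lin[6] = 5×5 + 3×3 + 4×1 = 38; y_lin[7] = 3×5 + 4×3 = 27; y_lin[8] = 4×5 = 20 → [6, 5, 18, 21, 33, 27, 38, 27, 20]. Circular (length 5): y[0] = 2×3 + 1×5 + 5×3 + 3×1 + 4×1 = 33; y[1] = 2×1 + 1×3 + 5×5 + 3×3 + 4×1 = 43; y[2] = 2×1 + 1×1 + 5×3 + 3×5 + 4×3 = 45; y[3] = 2×3 + 1×1 + 5×1 + 3×3 + 4×5 = 41; y[4] = 2×5 + 1×3 + 5×1 + 3×1 + 4×3 = 33 → [33, 43, 45, 41, 33]

Linear: [6, 5, 18, 21, 33, 27, 38, 27, 20], Circular: [33, 43, 45, 41, 33]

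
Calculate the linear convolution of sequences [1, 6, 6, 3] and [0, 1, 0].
y[0] = 1×0 = 0; y[1] = 1×1 + 6×0 = 1; y[2] = 1×0 + 6×1 + 6×0 = 6; y[3] = 6×0 + 6×1 + 3×0 = 6; y[4] = 6×0 + 3×1 = 3; y[5] = 3×0 = 0

[0, 1, 6, 6, 3, 0]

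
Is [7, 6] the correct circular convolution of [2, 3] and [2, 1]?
Recompute circular convolution of [2, 3] and [2, 1]: y[0] = 2×2 + 3×1 = 7; y[1] = 2×1 + 3×2 = 8 → [7, 8]. Compare to given [7, 6]: they differ at index 1: given 6, correct 8, so answer: No

No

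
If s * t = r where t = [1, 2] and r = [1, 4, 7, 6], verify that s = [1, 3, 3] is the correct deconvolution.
Forward-compute [1, 3, 3] * [1, 2]: r[0] = 1×1 = 1; r[1] = 1×2 + 3×1 = 5; r[2] = 3×2 + 3×1 = 9; r[3] = 3×2 = 6 → [1, 5, 9, 6]. Does not match given r = [1, 4, 7, 6].

Not verified. [1, 3, 3] * [1, 2] = [1, 5, 9, 6], which differs from [1, 4, 7, 6] at index 1.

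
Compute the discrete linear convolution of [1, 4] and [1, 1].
y[0] = 1×1 = 1; y[1] = 1×1 + 4×1 = 5; y[2] = 4×1 = 4

[1, 5, 4]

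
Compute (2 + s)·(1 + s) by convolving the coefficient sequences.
Ascending coefficients: a = [2, 1], b = [1, 1]. c[0] = 2×1 = 2; c[1] = 2×1 + 1×1 = 3; c[2] = 1×1 = 1. Result coefficients: [2, 3, 1] → 2 + 3s + s^2

2 + 3s + s^2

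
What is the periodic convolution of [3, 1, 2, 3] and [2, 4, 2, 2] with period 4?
Use y[k] = Σ_j u[j]·v[(k-j) mod 4]. y[0] = 3×2 + 1×2 + 2×2 + 3×4 = 24; y[1] = 3×4 + 1×2 + 2×2 + 3×2 = 24; y[2] = 3×2 + 1×4 + 2×2 + 3×2 = 20; y[3] = 3×2 + 1×2 + 2×4 + 3×2 = 22. Result: [24, 24, 20, 22]

[24, 24, 20, 22]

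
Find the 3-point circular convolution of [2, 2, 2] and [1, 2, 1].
Use y[k] = Σ_j a[j]·b[(k-j) mod 3]. y[0] = 2×1 + 2×1 + 2×2 = 8; y[1] = 2×2 + 2×1 + 2×1 = 8; y[2] = 2×1 + 2×2 + 2×1 = 8. Result: [8, 8, 8]

[8, 8, 8]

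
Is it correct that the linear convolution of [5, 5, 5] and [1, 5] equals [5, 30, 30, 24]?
Recompute linear convolution of [5, 5, 5] and [1, 5]: y[0] = 5×1 = 5; y[1] = 5×5 + 5×1 = 30; y[2] = 5×5 + 5×1 = 30; y[3] = 5×5 = 25 → [5, 30, 30, 25]. Compare to given [5, 30, 30, 24]: they differ at index 3: given 24, correct 25, so answer: No

No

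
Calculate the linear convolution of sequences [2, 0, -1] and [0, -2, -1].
y[0] = 2×0 = 0; y[1] = 2×-2 + 0×0 = -4; y[2] = 2×-1 + 0×-2 + -1×0 = -2; y[3] = 0×-1 + -1×-2 = 2; y[4] = -1×-1 = 1

[0, -4, -2, 2, 1]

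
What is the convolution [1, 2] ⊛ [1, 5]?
y[0] = 1×1 = 1; y[1] = 1×5 + 2×1 = 7; y[2] = 2×5 = 10

[1, 7, 10]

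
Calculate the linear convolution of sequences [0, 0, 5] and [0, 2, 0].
y[0] = 0×0 = 0; y[1] = 0×2 + 0×0 = 0; y[2] = 0×0 + 0×2 + 5×0 = 0; y[3] = 0×0 + 5×2 = 10; y[4] = 5×0 = 0

[0, 0, 0, 10, 0]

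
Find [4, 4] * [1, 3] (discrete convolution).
y[0] = 4×1 = 4; y[1] = 4×3 + 4×1 = 16; y[2] = 4×3 = 12

[4, 16, 12]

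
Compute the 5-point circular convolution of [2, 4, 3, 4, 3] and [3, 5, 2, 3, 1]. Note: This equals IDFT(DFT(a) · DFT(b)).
Either evaluate y[k] = Σ_j a[j]·b[(k-j) mod 5] directly, or use IDFT(DFT(a) · DFT(b)). y[0] = 2×3 + 4×1 + 3×3 + 4×2 + 3×5 = 42; y[1] = 2×5 + 4×3 + 3×1 + 4×3 + 3×2 = 43; y[2] = 2×2 + 4×5 + 3×3 + 4×1 + 3×3 = 46; y[3] = 2×3 + 4×2 + 3×5 + 4×3 + 3×1 = 44; y[4] = 2×1 + 4×3 + 3×2 + 4×5 + 3×3 = 49. Result: [42, 43, 46, 44, 49]

[42, 43, 46, 44, 49]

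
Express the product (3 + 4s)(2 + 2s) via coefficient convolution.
Ascending coefficients: a = [3, 4], b = [2, 2]. c[0] = 3×2 = 6; c[1] = 3×2 + 4×2 = 14; c[2] = 4×2 = 8. Result coefficients: [6, 14, 8] → 6 + 14s + 8s^2

6 + 14s + 8s^2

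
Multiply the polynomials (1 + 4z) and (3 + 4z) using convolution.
Ascending coefficients: a = [1, 4], b = [3, 4]. c[0] = 1×3 = 3; c[1] = 1×4 + 4×3 = 16; c[2] = 4×4 = 16. Result coefficients: [3, 16, 16] → 3 + 16z + 16z^2

3 + 16z + 16z^2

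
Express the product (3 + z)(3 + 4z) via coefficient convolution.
Ascending coefficients: a = [3, 1], b = [3, 4]. c[0] = 3×3 = 9; c[1] = 3×4 + 1×3 = 15; c[2] = 1×4 = 4. Result coefficients: [9, 15, 4] → 9 + 15z + 4z^2

9 + 15z + 4z^2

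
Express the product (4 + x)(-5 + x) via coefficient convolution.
Ascending coefficients: a = [4, 1], b = [-5, 1]. c[0] = 4×-5 = -20; c[1] = 4×1 + 1×-5 = -1; c[2] = 1×1 = 1. Result coefficients: [-20, -1, 1] → -20 - x + x^2

-20 - x + x^2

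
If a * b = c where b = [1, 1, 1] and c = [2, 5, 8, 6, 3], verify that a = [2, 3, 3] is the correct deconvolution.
Forward-compute [2, 3, 3] * [1, 1, 1]: c[0] = 2×1 = 2; c[1] = 2×1 + 3×1 = 5; c[2] = 2×1 + 3×1 + 3×1 = 8; c[3] = 3×1 + 3×1 = 6; c[4] = 3×1 = 3 → [2, 5, 8, 6, 3]. Matches given c = [2, 5, 8, 6, 3], so verified.

Verified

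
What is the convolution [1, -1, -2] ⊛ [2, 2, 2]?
y[0] = 1×2 = 2; y[1] = 1×2 + -1×2 = 0; y[2] = 1×2 + -1×2 + -2×2 = -4; y[3] = -1×2 + -2×2 = -6; y[4] = -2×2 = -4

[2, 0, -4, -6, -4]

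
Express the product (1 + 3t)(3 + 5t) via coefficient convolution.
Ascending coefficients: a = [1, 3], b = [3, 5]. c[0] = 1×3 = 3; c[1] = 1×5 + 3×3 = 14; c[2] = 3×5 = 15. Result coefficients: [3, 14, 15] → 3 + 14t + 15t^2

3 + 14t + 15t^2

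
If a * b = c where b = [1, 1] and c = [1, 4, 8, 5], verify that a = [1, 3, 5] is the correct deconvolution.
Forward-compute [1, 3, 5] * [1, 1]: c[0] = 1×1 = 1; c[1] = 1×1 + 3×1 = 4; c[2] = 3×1 + 5×1 = 8; c[3] = 5×1 = 5 → [1, 4, 8, 5]. Matches given c = [1, 4, 8, 5], so verified.

Verified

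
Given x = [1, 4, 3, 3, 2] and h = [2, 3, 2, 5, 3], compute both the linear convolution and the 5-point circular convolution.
Linear: y_lin[0] = 1×2 = 2; y_lin[1] = 1×3 + 4×2 = 11; y_lin[2] = 1×2 + 4×3 + 3×2 = 20; y_lin[3] = 1×5 + 4×2 + 3×3 + 3×2 = 28; y_lin[4] = 1×3 + 4×5 + 3×2 + 3×3 + 2×2 = 42; y_lin[5] = 4×3 + 3×5 + 3×2 + 2×3 = 39; y_lin[6] = 3×3 + 3×5 + 2×2 = 28; y_lin[7] = 3×3 + 2×5 = 19; y_lin[8] = 2×3 = 6 → [2, 11, 20, 28, 42, 39, 28, 19, 6]. Circular (length 5): y[0] = 1×2 + 4×3 + 3×5 + 3×2 + 2×3 = 41; y[1] = 1×3 + 4×2 + 3×3 + 3×5 + 2×2 = 39; y[2] = 1×2 + 4×3 + 3×2 + 3×3 + 2×5 = 39; y[3] = 1×5 + 4×2 + 3×3 + 3×2 + 2×3 = 34; y[4] = 1×3 + 4×5 + 3×2 + 3×3 + 2×2 = 42 → [41, 39, 39, 34, 42]

Linear: [2, 11, 20, 28, 42, 39, 28, 19, 6], Circular: [41, 39, 39, 34, 42]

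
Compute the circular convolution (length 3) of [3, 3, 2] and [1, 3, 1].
Use y[k] = Σ_j x[j]·h[(k-j) mod 3]. y[0] = 3×1 + 3×1 + 2×3 = 12; y[1] = 3×3 + 3×1 + 2×1 = 14; y[2] = 3×1 + 3×3 + 2×1 = 14. Result: [12, 14, 14]

[12, 14, 14]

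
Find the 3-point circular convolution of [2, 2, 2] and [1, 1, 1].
Use y[k] = Σ_j x[j]·h[(k-j) mod 3]. y[0] = 2×1 + 2×1 + 2×1 = 6; y[1] = 2×1 + 2×1 + 2×1 = 6; y[2] = 2×1 + 2×1 + 2×1 = 6. Result: [6, 6, 6]

[6, 6, 6]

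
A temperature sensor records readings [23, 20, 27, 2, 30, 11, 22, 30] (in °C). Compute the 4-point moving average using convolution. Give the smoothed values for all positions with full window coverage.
4-point moving average kernel = [1, 1, 1, 1]. Apply in 'valid' mode (full window coverage): avg[0] = (23 + 20 + 27 + 2) / 4 = 18.0; avg[1] = (20 + 27 + 2 + 30) / 4 = 19.75; avg[2] = (27 + 2 + 30 + 11) / 4 = 17.5; avg[3] = (2 + 30 + 11 + 22) / 4 = 16.25; avg[4] = (30 + 11 + 22 + 30) / 4 = 23.25. Smoothed values: [18.0, 19.75, 17.5, 16.25, 23.25]

[18.0, 19.75, 17.5, 16.25, 23.25]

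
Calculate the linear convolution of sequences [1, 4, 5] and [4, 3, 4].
y[0] = 1×4 = 4; y[1] = 1×3 + 4×4 = 19; y[2] = 1×4 + 4×3 + 5×4 = 36; y[3] = 4×4 + 5×3 = 31; y[4] = 5×4 = 20

[4, 19, 36, 31, 20]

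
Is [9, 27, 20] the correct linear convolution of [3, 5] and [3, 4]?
Recompute linear convolution of [3, 5] and [3, 4]: y[0] = 3×3 = 9; y[1] = 3×4 + 5×3 = 27; y[2] = 5×4 = 20 → [9, 27, 20]. Given [9, 27, 20] matches, so answer: Yes

Yes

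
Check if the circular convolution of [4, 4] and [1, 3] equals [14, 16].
Recompute circular convolution of [4, 4] and [1, 3]: y[0] = 4×1 + 4×3 = 16; y[1] = 4×3 + 4×1 = 16 → [16, 16]. Compare to given [14, 16]: they differ at index 0: given 14, correct 16, so answer: No

No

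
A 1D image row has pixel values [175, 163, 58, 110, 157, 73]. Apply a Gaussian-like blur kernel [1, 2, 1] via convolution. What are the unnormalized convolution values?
Convolve image row [175, 163, 58, 110, 157, 73] with kernel [1, 2, 1]: y[0] = 175×1 = 175; y[1] = 175×2 + 163×1 = 513; y[2] = 175×1 + 163×2 + 58×1 = 559; y[3] = 163×1 + 58×2 + 110×1 = 389; y[4] = 58×1 + 110×2 + 157×1 = 435; y[5] = 110×1 + 157×2 + 73×1 = 497; y[6] = 157×1 + 73×2 = 303; y[7] = 73×1 = 73 → [175, 513, 559, 389, 435, 497, 303, 73]. Normalization factor = sum(kernel) = 4.

[175, 513, 559, 389, 435, 497, 303, 73]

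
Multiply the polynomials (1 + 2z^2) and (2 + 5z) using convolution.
Ascending coefficients: a = [1, 0, 2], b = [2, 5]. c[0] = 1×2 = 2; c[1] = 1×5 + 0×2 = 5; c[2] = 0×5 + 2×2 = 4; c[3] = 2×5 = 10. Result coefficients: [2, 5, 4, 10] → 2 + 5z + 4z^2 + 10z^3

2 + 5z + 4z^2 + 10z^3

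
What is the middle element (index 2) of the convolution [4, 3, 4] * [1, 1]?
Use y[k] = Σ_i a[i]·b[k-i] at k=2. y[2] = 3×1 + 4×1 = 7

7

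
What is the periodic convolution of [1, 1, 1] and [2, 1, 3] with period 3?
Use y[k] = Σ_j f[j]·g[(k-j) mod 3]. y[0] = 1×2 + 1×3 + 1×1 = 6; y[1] = 1×1 + 1×2 + 1×3 = 6; y[2] = 1×3 + 1×1 + 1×2 = 6. Result: [6, 6, 6]

[6, 6, 6]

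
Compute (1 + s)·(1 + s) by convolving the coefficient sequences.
Ascending coefficients: a = [1, 1], b = [1, 1]. c[0] = 1×1 = 1; c[1] = 1×1 + 1×1 = 2; c[2] = 1×1 = 1. Result coefficients: [1, 2, 1] → 1 + 2s + s^2

1 + 2s + s^2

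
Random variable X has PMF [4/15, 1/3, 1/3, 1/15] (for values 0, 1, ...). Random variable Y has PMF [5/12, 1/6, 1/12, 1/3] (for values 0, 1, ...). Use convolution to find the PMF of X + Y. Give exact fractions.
P(X+Y=k) = Σ_i P(X=i)·P(Y=k-i) — a convolution of [4/15, 1/3, 1/3, 1/15] and [5/12, 1/6, 1/12, 1/3]. P(X+Y=0) = (4/15)×(5/12) = 1/9; P(X+Y=1) = (4/15)×(1/6) + (1/3)×(5/12) = 2/45 + 5/36 = 11/60; P(X+Y=2) = (4/15)×(1/12) + (1/3)×(1/6) + (1/3)×(5/12) = 1/45 + 1/18 + 5/36 = 13/60; P(X+Y=3) = (4/15)×(1/3) + (1/3)×(1/12) + (1/3)×(1/6) + (1/15)×(5/12) = 4/45 + 1/36 + 1/18 + 1/36 = 1/5; P(X+Y=4) = (1/3)×(1/3) + (1/3)×(1/12) + (1/15)×(1/6) = 1/9 + 1/36 + 1/90 = 3/20; P(X+Y=5) = (1/3)×(1/3) + (1/15)×(1/12) = 1/9 + 1/180 = 7/60; P(X+Y=6) = (1/15)×(1/3) = 1/45. PMF: [1/9, 11/60, 13/60, 1/5, 3/20, 7/60, 1/45] (sums to 1 ✓)

[1/9, 11/60, 13/60, 1/5, 3/20, 7/60, 1/45]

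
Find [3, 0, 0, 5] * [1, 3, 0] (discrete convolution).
y[0] = 3×1 = 3; y[1] = 3×3 + 0×1 = 9; y[2] = 3×0 + 0×3 + 0×1 = 0; y[3] = 0×0 + 0×3 + 5×1 = 5; y[4] = 0×0 + 5×3 = 15; y[5] = 5×0 = 0

[3, 9, 0, 5, 15, 0]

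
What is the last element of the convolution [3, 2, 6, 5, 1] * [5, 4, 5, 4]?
Use y[k] = Σ_i a[i]·b[k-i] at k=7. y[7] = 1×4 = 4

4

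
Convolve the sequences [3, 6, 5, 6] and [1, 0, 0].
y[0] = 3×1 = 3; y[1] = 3×0 + 6×1 = 6; y[2] = 3×0 + 6×0 + 5×1 = 5; y[3] = 6×0 + 5×0 + 6×1 = 6; y[4] = 5×0 + 6×0 = 0; y[5] = 6×0 = 0

[3, 6, 5, 6, 0, 0]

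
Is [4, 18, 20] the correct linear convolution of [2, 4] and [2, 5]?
Recompute linear convolution of [2, 4] and [2, 5]: y[0] = 2×2 = 4; y[1] = 2×5 + 4×2 = 18; y[2] = 4×5 = 20 → [4, 18, 20]. Given [4, 18, 20] matches, so answer: Yes

Yes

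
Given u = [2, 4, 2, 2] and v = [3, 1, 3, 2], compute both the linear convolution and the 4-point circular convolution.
Linear: y_lin[0] = 2×3 = 6; y_lin[1] = 2×1 + 4×3 = 14; y_lin[2] = 2×3 + 4×1 + 2×3 = 16; y_lin[3] = 2×2 + 4×3 + 2×1 + 2×3 = 24; y_lin[4] = 4×2 + 2×3 + 2×1 = 16; y_lin[5] = 2×2 + 2×3 = 10; y_lin[6] = 2×2 = 4 → [6, 14, 16, 24, 16, 10, 4]. Circular (length 4): y[0] = 2×3 + 4×2 + 2×3 + 2×1 = 22; y[1] = 2×1 + 4×3 + 2×2 + 2×3 = 24; y[2] = 2×3 + 4×1 + 2×3 + 2×2 = 20; y[3] = 2×2 + 4×3 + 2×1 + 2×3 = 24 → [22, 24, 20, 24]

Linear: [6, 14, 16, 24, 16, 10, 4], Circular: [22, 24, 20, 24]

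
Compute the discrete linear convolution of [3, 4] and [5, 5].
y[0] = 3×5 = 15; y[1] = 3×5 + 4×5 = 35; y[2] = 4×5 = 20

[15, 35, 20]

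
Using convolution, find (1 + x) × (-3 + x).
Ascending coefficients: a = [1, 1], b = [-3, 1]. c[0] = 1×-3 = -3; c[1] = 1×1 + 1×-3 = -2; c[2] = 1×1 = 1. Result coefficients: [-3, -2, 1] → -3 - 2x + x^2

-3 - 2x + x^2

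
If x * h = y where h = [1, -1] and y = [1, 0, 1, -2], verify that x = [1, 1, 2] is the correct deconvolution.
Forward-compute [1, 1, 2] * [1, -1]: y[0] = 1×1 = 1; y[1] = 1×-1 + 1×1 = 0; y[2] = 1×-1 + 2×1 = 1; y[3] = 2×-1 = -2 → [1, 0, 1, -2]. Matches given y = [1, 0, 1, -2], so verified.

Verified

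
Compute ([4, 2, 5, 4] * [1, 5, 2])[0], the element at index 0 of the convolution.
Use y[k] = Σ_i a[i]·b[k-i] at k=0. y[0] = 4×1 = 4

4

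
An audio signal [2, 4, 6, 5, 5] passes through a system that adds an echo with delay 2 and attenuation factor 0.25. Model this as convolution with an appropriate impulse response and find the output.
Direct-path + delayed-attenuated-path model → impulse response h = [1, 0, 0.25] (1 at lag 0, 0.25 at lag 2). Output y[n] = x[n] + 0.25·x[n - 2] (with x[n] = 0 outside 0..4): y[0] = 2 + 0.25×0 = 2; y[1] = 4 + 0.25×0 = 4; y[2] = 6 + 0.25×2 = 6.5; y[3] = 5 + 0.25×4 = 6.0; y[4] = 5 + 0.25×6 = 6.5; y[5] = 0 + 0.25×5 = 1.25; y[6] = 0 + 0.25×5 = 1.25. So y = [2, 4, 6.5, 6.0, 6.5, 1.25, 1.25]

[2, 4, 6.5, 6.0, 6.5, 1.25, 1.25]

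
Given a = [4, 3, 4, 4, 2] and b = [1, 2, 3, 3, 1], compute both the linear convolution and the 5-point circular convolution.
Linear: y_lin[0] = 4×1 = 4; y_lin[1] = 4×2 + 3×1 = 11; y_lin[2] = 4×3 + 3×2 + 4×1 = 22; y_lin[3] = 4×3 + 3×3 + 4×2 + 4×1 = 33; y_lin[4] = 4×1 + 3×3 + 4×3 + 4×2 + 2×1 = 35; y_lin[5] = 3×1 + 4×3 + 4×3 + 2×2 = 31; y_lin[6] = 4×1 + 4×3 + 2×3 = 22; y_lin[7] = 4×1 + 2×3 = 10; y_lin[8] = 2×1 = 2 → [4, 11, 22, 33, 35, 31, 22, 10, 2]. Circular (length 5): y[0] = 4×1 + 3×1 + 4×3 + 4×3 + 2×2 = 35; y[1] = 4×2 + 3×1 + 4×1 + 4×3 + 2×3 = 33; y[2] = 4×3 + 3×2 + 4×1 + 4×1 + 2×3 = 32; y[3] = 4×3 + 3×3 + 4×2 + 4×1 + 2×1 = 35; y[4] = 4×1 + 3×3 + 4×3 + 4×2 + 2×1 = 35 → [35, 33, 32, 35, 35]

Linear: [4, 11, 22, 33, 35, 31, 22, 10, 2], Circular: [35, 33, 32, 35, 35]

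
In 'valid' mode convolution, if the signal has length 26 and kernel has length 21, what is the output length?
'Valid' mode counts only positions where the kernel fully overlaps the signal: m - n + 1 = 26 - 21 + 1 = 6

6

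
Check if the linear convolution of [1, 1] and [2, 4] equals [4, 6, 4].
Recompute linear convolution of [1, 1] and [2, 4]: y[0] = 1×2 = 2; y[1] = 1×4 + 1×2 = 6; y[2] = 1×4 = 4 → [2, 6, 4]. Compare to given [4, 6, 4]: they differ at index 0: given 4, correct 2, so answer: No

No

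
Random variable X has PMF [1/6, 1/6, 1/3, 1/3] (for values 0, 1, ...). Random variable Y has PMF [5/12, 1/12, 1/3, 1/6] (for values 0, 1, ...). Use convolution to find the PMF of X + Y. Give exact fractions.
P(X+Y=k) = Σ_i P(X=i)·P(Y=k-i) — a convolution of [1/6, 1/6, 1/3, 1/3] and [5/12, 1/12, 1/3, 1/6]. P(X+Y=0) = (1/6)×(5/12) = 5/72; P(X+Y=1) = (1/6)×(1/12) + (1/6)×(5/12) = 1/72 + 5/72 = 1/12; P(X+Y=2) = (1/6)×(1/3) + (1/6)×(1/12) + (1/3)×(5/12) = 1/18 + 1/72 + 5/36 = 5/24; P(X+Y=3) = (1/6)×(1/6) + (1/6)×(1/3) + (1/3)×(1/12) + (1/3)×(5/12) = 1/36 + 1/18 + 1/36 + 5/36 = 1/4; P(X+Y=4) = (1/6)×(1/6) + (1/3)×(1/3) + (1/3)×(1/12) = 1/36 + 1/9 + 1/36 = 1/6; P(X+Y=5) = (1/3)×(1/6) + (1/3)×(1/3) = 1/18 + 1/9 = 1/6; P(X+Y=6) = (1/3)×(1/6) = 1/18. PMF: [5/72, 1/12, 5/24, 1/4, 1/6, 1/6, 1/18] (sums to 1 ✓)

[5/72, 1/12, 5/24, 1/4, 1/6, 1/6, 1/18]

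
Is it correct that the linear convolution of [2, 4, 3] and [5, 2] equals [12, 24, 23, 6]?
Recompute linear convolution of [2, 4, 3] and [5, 2]: y[0] = 2×5 = 10; y[1] = 2×2 + 4×5 = 24; y[2] = 4×2 + 3×5 = 23; y[3] = 3×2 = 6 → [10, 24, 23, 6]. Compare to given [12, 24, 23, 6]: they differ at index 0: given 12, correct 10, so answer: No

No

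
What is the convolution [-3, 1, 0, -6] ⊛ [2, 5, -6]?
y[0] = -3×2 = -6; y[1] = -3×5 + 1×2 = -13; y[2] = -3×-6 + 1×5 + 0×2 = 23; y[3] = 1×-6 + 0×5 + -6×2 = -18; y[4] = 0×-6 + -6×5 = -30; y[5] = -6×-6 = 36

[-6, -13, 23, -18, -30, 36]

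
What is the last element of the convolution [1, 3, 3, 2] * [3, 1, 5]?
Use y[k] = Σ_i a[i]·b[k-i] at k=5. y[5] = 2×5 = 10

10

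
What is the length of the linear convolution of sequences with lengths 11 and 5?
Linear/full convolution length: m + n - 1 = 11 + 5 - 1 = 15

15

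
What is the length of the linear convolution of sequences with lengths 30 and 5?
Linear/full convolution length: m + n - 1 = 30 + 5 - 1 = 34

34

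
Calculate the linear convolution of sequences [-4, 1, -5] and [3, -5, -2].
y[0] = -4×3 = -12; y[1] = -4×-5 + 1×3 = 23; y[2] = -4×-2 + 1×-5 + -5×3 = -12; y[3] = 1×-2 + -5×-5 = 23; y[4] = -5×-2 = 10

[-12, 23, -12, 23, 10]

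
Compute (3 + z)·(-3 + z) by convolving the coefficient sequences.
Ascending coefficients: a = [3, 1], b = [-3, 1]. c[0] = 3×-3 = -9; c[1] = 3×1 + 1×-3 = 0; c[2] = 1×1 = 1. Result coefficients: [-9, 0, 1] → -9 + z^2

-9 + z^2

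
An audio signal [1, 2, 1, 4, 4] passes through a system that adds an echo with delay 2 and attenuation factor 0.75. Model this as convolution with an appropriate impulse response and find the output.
Direct-path + delayed-attenuated-path model → impulse response h = [1, 0, 0.75] (1 at lag 0, 0.75 at lag 2). Output y[n] = x[n] + 0.75·x[n - 2] (with x[n] = 0 outside 0..4): y[0] = 1 + 0.75×0 = 1; y[1] = 2 + 0.75×0 = 2; y[2] = 1 + 0.75×1 = 1.75; y[3] = 4 + 0.75×2 = 5.5; y[4] = 4 + 0.75×1 = 4.75; y[5] = 0 + 0.75×4 = 3.0; y[6] = 0 + 0.75×4 = 3.0. So y = [1, 2, 1.75, 5.5, 4.75, 3.0, 3.0]

[1, 2, 1.75, 5.5, 4.75, 3.0, 3.0]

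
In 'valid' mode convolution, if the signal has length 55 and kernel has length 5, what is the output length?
'Valid' mode counts only positions where the kernel fully overlaps the signal: m - n + 1 = 55 - 5 + 1 = 51

51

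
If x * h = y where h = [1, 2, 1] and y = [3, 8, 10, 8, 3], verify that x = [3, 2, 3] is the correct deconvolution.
Forward-compute [3, 2, 3] * [1, 2, 1]: y[0] = 3×1 = 3; y[1] = 3×2 + 2×1 = 8; y[2] = 3×1 + 2×2 + 3×1 = 10; y[3] = 2×1 + 3×2 = 8; y[4] = 3×1 = 3 → [3, 8, 10, 8, 3]. Matches given y = [3, 8, 10, 8, 3], so verified.

Verified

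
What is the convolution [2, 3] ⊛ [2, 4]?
y[0] = 2×2 = 4; y[1] = 2×4 + 3×2 = 14; y[2] = 3×4 = 12

[4, 14, 12]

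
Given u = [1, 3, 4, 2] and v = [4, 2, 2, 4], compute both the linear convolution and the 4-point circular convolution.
Linear: y_lin[0] = 1×4 = 4; y_lin[1] = 1×2 + 3×4 = 14; y_lin[2] = 1×2 + 3×2 + 4×4 = 24; y_lin[3] = 1×4 + 3×2 + 4×2 + 2×4 = 26; y_lin[4] = 3×4 + 4×2 + 2×2 = 24; y_lin[5] = 4×4 + 2×2 = 20; y_lin[6] = 2×4 = 8 → [4, 14, 24, 26, 24, 20, 8]. Circular (length 4): y[0] = 1×4 + 3×4 + 4×2 + 2×2 = 28; y[1] = 1×2 + 3×4 + 4×4 + 2×2 = 34; y[2] = 1×2 + 3×2 + 4×4 + 2×4 = 32; y[3] = 1×4 + 3×2 + 4×2 + 2×4 = 26 → [28, 34, 32, 26]

Linear: [4, 14, 24, 26, 24, 20, 8], Circular: [28, 34, 32, 26]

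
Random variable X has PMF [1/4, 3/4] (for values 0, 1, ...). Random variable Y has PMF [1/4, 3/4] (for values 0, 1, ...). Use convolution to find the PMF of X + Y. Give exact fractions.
P(X+Y=k) = Σ_i P(X=i)·P(Y=k-i) — a convolution of [1/4, 3/4] and [1/4, 3/4]. P(X+Y=0) = (1/4)×(1/4) = 1/16; P(X+Y=1) = (1/4)×(3/4) + (3/4)×(1/4) = 3/16 + 3/16 = 3/8; P(X+Y=2) = (3/4)×(3/4) = 9/16. PMF: [1/16, 3/8, 9/16] (sums to 1 ✓)

[1/16, 3/8, 9/16]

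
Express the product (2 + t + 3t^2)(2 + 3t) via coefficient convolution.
Ascending coefficients: a = [2, 1, 3], b = [2, 3]. c[0] = 2×2 = 4; c[1] = 2×3 + 1×2 = 8; c[2] = 1×3 + 3×2 = 9; c[3] = 3×3 = 9. Result coefficients: [4, 8, 9, 9] → 4 + 8t + 9t^2 + 9t^3

4 + 8t + 9t^2 + 9t^3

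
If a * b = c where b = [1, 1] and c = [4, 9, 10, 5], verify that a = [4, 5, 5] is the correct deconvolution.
Forward-compute [4, 5, 5] * [1, 1]: c[0] = 4×1 = 4; c[1] = 4×1 + 5×1 = 9; c[2] = 5×1 + 5×1 = 10; c[3] = 5×1 = 5 → [4, 9, 10, 5]. Matches given c = [4, 9, 10, 5], so verified.

Verified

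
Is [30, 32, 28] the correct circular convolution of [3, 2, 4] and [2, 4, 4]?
Recompute circular convolution of [3, 2, 4] and [2, 4, 4]: y[0] = 3×2 + 2×4 + 4×4 = 30; y[1] = 3×4 + 2×2 + 4×4 = 32; y[2] = 3×4 + 2×4 + 4×2 = 28 → [30, 32, 28]. Given [30, 32, 28] matches, so answer: Yes

Yes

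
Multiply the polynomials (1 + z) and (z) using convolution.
Ascending coefficients: a = [1, 1], b = [0, 1]. c[0] = 1×0 = 0; c[1] = 1×1 + 1×0 = 1; c[2] = 1×1 = 1. Result coefficients: [0, 1, 1] → z + z^2

z + z^2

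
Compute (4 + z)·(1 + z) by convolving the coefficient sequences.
Ascending coefficients: a = [4, 1], b = [1, 1]. c[0] = 4×1 = 4; c[1] = 4×1 + 1×1 = 5; c[2] = 1×1 = 1. Result coefficients: [4, 5, 1] → 4 + 5z + z^2

4 + 5z + z^2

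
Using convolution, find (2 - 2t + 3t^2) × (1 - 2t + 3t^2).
Ascending coefficients: a = [2, -2, 3], b = [1, -2, 3]. c[0] = 2×1 = 2; c[1] = 2×-2 + -2×1 = -6; c[2] = 2×3 + -2×-2 + 3×1 = 13; c[3] = -2×3 + 3×-2 = -12; c[4] = 3×3 = 9. Result coefficients: [2, -6, 13, -12, 9] → 2 - 6t + 13t^2 - 12t^3 + 9t^4

2 - 6t + 13t^2 - 12t^3 + 9t^4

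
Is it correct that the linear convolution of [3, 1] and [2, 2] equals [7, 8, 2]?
Recompute linear convolution of [3, 1] and [2, 2]: y[0] = 3×2 = 6; y[1] = 3×2 + 1×2 = 8; y[2] = 1×2 = 2 → [6, 8, 2]. Compare to given [7, 8, 2]: they differ at index 0: given 7, correct 6, so answer: No

No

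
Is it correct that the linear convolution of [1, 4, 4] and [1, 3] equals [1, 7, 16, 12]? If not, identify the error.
Recompute linear convolution of [1, 4, 4] and [1, 3]: y[0] = 1×1 = 1; y[1] = 1×3 + 4×1 = 7; y[2] = 4×3 + 4×1 = 16; y[3] = 4×3 = 12 → [1, 7, 16, 12]. Given [1, 7, 16, 12] matches, so answer: Yes

Yes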